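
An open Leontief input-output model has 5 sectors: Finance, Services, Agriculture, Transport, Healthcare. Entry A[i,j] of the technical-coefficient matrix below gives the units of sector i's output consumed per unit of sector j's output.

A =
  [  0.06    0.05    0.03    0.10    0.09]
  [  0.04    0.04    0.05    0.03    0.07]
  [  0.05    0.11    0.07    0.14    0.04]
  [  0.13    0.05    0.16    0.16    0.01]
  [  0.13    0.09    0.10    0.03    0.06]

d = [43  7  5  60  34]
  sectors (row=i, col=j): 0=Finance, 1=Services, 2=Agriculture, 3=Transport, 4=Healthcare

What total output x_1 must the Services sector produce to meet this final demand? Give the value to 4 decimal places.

Form M = I − A:
  [  0.94   -0.05   -0.03   -0.10   -0.09]
  [ -0.04    0.96   -0.05   -0.03   -0.07]
  [ -0.05   -0.11    0.93   -0.14   -0.04]
  [ -0.13   -0.05   -0.16    0.84   -0.01]
  [ -0.13   -0.09   -0.10   -0.03    0.94]
Leontief inverse L = M⁻¹:
  [  1.1090    0.0858    0.0793    0.1525    0.1176]
  [  0.0709    1.0663    0.0802    0.0631    0.0903]
  [  0.1055    0.1527    1.1306    0.2090    0.0718]
  [  0.1981    0.1074    0.2341    1.2587    0.0503]
  [  0.1777    0.1336    0.1464    0.0895    1.0980]
Total output x = L · d:
  x_0 = 1.1090·43 + 0.0858·7 + 0.0793·5 + 0.1525·60 + 0.1176·34 = 61.8338
  x_1 = 0.0709·43 + 1.0663·7 + 0.0802·5 + 0.0631·60 + 0.0903·34 = 17.7669
  x_2 = 0.1055·43 + 0.1527·7 + 1.1306·5 + 0.2090·60 + 0.0718·34 = 26.2373
  x_3 = 0.1981·43 + 0.1074·7 + 0.2341·5 + 1.2587·60 + 0.0503·34 = 87.6724
  x_4 = 0.1777·43 + 0.1336·7 + 0.1464·5 + 0.0895·60 + 1.0980·34 = 52.0120

17.7669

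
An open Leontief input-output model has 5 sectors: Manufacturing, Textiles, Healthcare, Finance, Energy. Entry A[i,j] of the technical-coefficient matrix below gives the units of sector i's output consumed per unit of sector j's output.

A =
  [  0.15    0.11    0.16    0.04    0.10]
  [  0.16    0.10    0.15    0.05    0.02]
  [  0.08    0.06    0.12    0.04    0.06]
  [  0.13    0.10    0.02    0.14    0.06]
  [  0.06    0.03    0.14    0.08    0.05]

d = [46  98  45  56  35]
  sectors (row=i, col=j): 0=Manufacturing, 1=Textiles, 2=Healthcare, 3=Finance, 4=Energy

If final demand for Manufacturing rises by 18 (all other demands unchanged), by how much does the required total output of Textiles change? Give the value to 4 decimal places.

4.7978

Form M = I − A:
  [  0.85   -0.11   -0.16   -0.04   -0.10]
  [ -0.16    0.90   -0.15   -0.05   -0.02]
  [ -0.08   -0.06    0.88   -0.04   -0.06]
  [ -0.13   -0.10   -0.02    0.86   -0.06]
  [ -0.06   -0.03   -0.14   -0.08    0.95]
Leontief inverse L = M⁻¹:
  [  1.2662    0.1905    0.2907    0.0985    0.1619]
  [  0.2665    1.1749    0.2630    0.1000    0.0757]
  [  0.1529    0.1108    1.2006    0.0786    0.0992]
  [  0.2351    0.1736    0.1173    1.1997    0.1116]
  [  0.1307    0.0801    0.2135    0.1220    1.0893]
Total output x = L · d:
  x_0 = 1.2662·46 + 0.1905·98 + 0.2907·45 + 0.0985·56 + 0.1619·35 = 101.1757
  x_1 = 0.2665·46 + 1.1749·98 + 0.2630·45 + 0.1000·56 + 0.0757·35 = 147.4829
  x_2 = 0.1529·46 + 0.1108·98 + 1.2006·45 + 0.0786·56 + 0.0992·35 = 79.7908
  x_3 = 0.2351·46 + 0.1736·98 + 0.1173·45 + 1.1997·56 + 0.1116·35 = 104.1887
  x_4 = 0.1307·46 + 0.0801·98 + 0.2135·45 + 0.1220·56 + 1.0893·35 = 68.4219
Δx_1 = L[1,0] · Δd_0 = 0.2665 · 18 = 4.7978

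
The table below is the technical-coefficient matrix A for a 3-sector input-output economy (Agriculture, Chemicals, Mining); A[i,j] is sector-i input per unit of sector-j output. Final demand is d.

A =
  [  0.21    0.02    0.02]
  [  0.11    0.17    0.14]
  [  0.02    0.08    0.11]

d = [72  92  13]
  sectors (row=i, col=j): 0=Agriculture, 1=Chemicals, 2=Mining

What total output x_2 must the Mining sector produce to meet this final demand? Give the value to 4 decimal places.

Form M = I − A:
  [  0.79   -0.02   -0.02]
  [ -0.11    0.83   -0.14]
  [ -0.02   -0.08    0.89]
Leontief inverse L = M⁻¹:
  [  1.2714    0.0339    0.0339]
  [  0.1760    1.2281    0.1971]
  [  0.0444    0.1111    1.1421]
Total output x = L · d:
  x_0 = 1.2714·72 + 0.0339·92 + 0.0339·13 = 95.1009
  x_1 = 0.1760·72 + 1.2281·92 + 0.1971·13 = 128.2153
  x_2 = 0.0444·72 + 0.1111·92 + 1.1421·13 = 28.2688

28.2688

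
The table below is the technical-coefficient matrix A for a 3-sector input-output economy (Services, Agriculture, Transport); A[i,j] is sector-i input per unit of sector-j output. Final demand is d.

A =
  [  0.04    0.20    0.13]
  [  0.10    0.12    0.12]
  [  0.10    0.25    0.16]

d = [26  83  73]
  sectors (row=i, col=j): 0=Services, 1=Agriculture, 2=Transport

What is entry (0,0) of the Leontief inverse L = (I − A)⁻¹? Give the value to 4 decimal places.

Form M = I − A:
  [  0.96   -0.20   -0.13]
  [ -0.10    0.88   -0.12]
  [ -0.10   -0.25    0.84]
Leontief inverse L = M⁻¹:
  [  1.0962    0.3099    0.2139]
  [  0.1484    1.2264    0.1982]
  [  0.1747    0.4019    1.2749]
Total output x = L · d:
  x_0 = 1.0962·26 + 0.3099·83 + 0.2139·73 = 69.8423
  x_1 = 0.1484·26 + 1.2264·83 + 0.1982·73 = 120.1140
  x_2 = 0.1747·26 + 0.4019·83 + 1.2749·73 = 130.9675

L[0,0] = 1.0962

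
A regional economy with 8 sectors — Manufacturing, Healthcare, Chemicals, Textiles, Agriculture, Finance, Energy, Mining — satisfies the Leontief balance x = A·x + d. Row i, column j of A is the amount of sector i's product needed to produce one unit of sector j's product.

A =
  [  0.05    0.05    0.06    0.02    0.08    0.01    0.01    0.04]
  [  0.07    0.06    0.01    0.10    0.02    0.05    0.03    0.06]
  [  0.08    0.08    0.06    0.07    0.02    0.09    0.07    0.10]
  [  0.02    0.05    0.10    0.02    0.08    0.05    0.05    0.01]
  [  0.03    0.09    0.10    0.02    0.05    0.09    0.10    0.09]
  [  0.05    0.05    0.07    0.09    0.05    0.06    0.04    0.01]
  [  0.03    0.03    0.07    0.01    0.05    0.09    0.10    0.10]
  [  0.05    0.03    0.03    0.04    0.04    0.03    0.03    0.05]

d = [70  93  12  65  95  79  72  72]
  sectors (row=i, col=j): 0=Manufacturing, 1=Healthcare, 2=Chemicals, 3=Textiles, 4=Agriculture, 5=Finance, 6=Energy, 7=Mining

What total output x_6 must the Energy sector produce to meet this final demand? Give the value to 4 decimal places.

Form M = I − A:
  [  0.95   -0.05   -0.06   -0.02   -0.08   -0.01   -0.01   -0.04]
  [ -0.07    0.94   -0.01   -0.10   -0.02   -0.05   -0.03   -0.06]
  [ -0.08   -0.08    0.94   -0.07   -0.02   -0.09   -0.07   -0.10]
  [ -0.02   -0.05   -0.10    0.98   -0.08   -0.05   -0.05   -0.01]
  [ -0.03   -0.09   -0.10   -0.02    0.95   -0.09   -0.10   -0.09]
  [ -0.05   -0.05   -0.07   -0.09   -0.05    0.94   -0.04   -0.01]
  [ -0.03   -0.03   -0.07   -0.01   -0.05   -0.09    0.90   -0.10]
  [ -0.05   -0.03   -0.03   -0.04   -0.04   -0.03   -0.03    0.95]
Leontief inverse L = M⁻¹:
  [  1.0788    0.0842    0.0948    0.0471    0.1063    0.0441    0.0411    0.0761]
  [  0.1009    1.0954    0.0519    0.1309    0.0554    0.0855    0.0620    0.0929]
  [  0.1277    0.1309    1.1175    0.1178    0.0672    0.1442    0.1182    0.1528]
  [  0.0556    0.0919    0.1444    1.0556    0.1108    0.0967    0.0920    0.0557]
  [  0.0809    0.1443    0.1585    0.0718    1.0944    0.1520    0.1554    0.1516]
  [  0.0857    0.0927    0.1191    0.1260    0.0869    1.1055    0.0808    0.0517]
  [  0.0712    0.0743    0.1210    0.0505    0.0886    0.1422    1.1478    0.1517]
  [  0.0747    0.0584    0.0623    0.0634    0.0658    0.0594    0.0571    1.0795]
Total output x = L · d:
  x_0 = 1.0788·70 + 0.0842·93 + 0.0948·12 + 0.0471·65 + 0.1063·95 + 0.0441·79 + 0.0411·72 + 0.0761·72 = 109.5638
  x_1 = 0.1009·70 + 1.0954·93 + 0.0519·12 + 0.1309·65 + 0.0554·95 + 0.0855·79 + 0.0620·72 + 0.0929·72 = 141.2329
  x_2 = 0.1277·70 + 0.1309·93 + 1.1175·12 + 0.1178·65 + 0.0672·95 + 0.1442·79 + 0.1182·72 + 0.1528·72 = 79.4810
  x_3 = 0.0556·70 + 0.0919·93 + 0.1444·12 + 1.0556·65 + 0.1108·95 + 0.0967·79 + 0.0920·72 + 0.0557·72 = 111.5758
  x_4 = 0.0809·70 + 0.1443·93 + 0.1585·12 + 0.0718·65 + 1.0944·95 + 0.1520·79 + 0.1554·72 + 0.1516·72 = 163.7402
  x_5 = 0.0857·70 + 0.0927·93 + 0.1191·12 + 0.1260·65 + 0.0869·95 + 1.1055·79 + 0.0808·72 + 0.0517·72 = 129.3716
  x_6 = 0.0712·70 + 0.0743·93 + 0.1210·12 + 0.0505·65 + 0.0886·95 + 0.1422·79 + 1.1478·72 + 0.1517·72 = 129.8491
  x_7 = 0.0747·70 + 0.0584·93 + 0.0623·12 + 0.0634·65 + 0.0658·95 + 0.0594·79 + 0.0571·72 + 1.0795·72 = 108.3041

129.8491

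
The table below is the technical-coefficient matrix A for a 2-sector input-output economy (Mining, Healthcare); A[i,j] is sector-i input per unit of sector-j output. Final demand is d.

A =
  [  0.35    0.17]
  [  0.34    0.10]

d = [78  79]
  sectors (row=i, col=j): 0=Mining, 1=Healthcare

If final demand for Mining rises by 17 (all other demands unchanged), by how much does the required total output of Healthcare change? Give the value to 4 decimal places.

Form M = I − A:
  [  0.65   -0.17]
  [ -0.34    0.90]
Leontief inverse L = M⁻¹:
  [  1.7071    0.3225]
  [  0.6449    1.2329]
Total output x = L · d:
  x_0 = 1.7071·78 + 0.3225·79 = 158.6305
  x_1 = 0.6449·78 + 1.2329·79 = 147.7049
Δx_1 = L[1,0] · Δd_0 = 0.6449 · 17 = 10.9636

10.9636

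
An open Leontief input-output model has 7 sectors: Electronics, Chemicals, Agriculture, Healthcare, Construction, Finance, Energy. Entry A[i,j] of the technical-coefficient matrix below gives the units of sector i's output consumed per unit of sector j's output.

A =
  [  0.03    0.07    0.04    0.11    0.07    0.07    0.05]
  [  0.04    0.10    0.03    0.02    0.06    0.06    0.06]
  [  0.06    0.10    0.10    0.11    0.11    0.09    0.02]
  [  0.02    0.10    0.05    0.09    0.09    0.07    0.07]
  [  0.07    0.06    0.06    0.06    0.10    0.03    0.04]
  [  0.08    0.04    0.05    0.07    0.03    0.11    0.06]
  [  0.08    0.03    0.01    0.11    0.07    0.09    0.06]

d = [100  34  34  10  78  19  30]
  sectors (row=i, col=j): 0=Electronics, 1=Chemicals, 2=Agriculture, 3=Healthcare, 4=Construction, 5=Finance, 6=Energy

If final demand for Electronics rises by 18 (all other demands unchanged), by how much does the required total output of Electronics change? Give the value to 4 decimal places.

19.3015

Form M = I − A:
  [  0.97   -0.07   -0.04   -0.11   -0.07   -0.07   -0.05]
  [ -0.04    0.90   -0.03   -0.02   -0.06   -0.06   -0.06]
  [ -0.06   -0.10    0.90   -0.11   -0.11   -0.09   -0.02]
  [ -0.02   -0.10   -0.05    0.91   -0.09   -0.07   -0.07]
  [ -0.07   -0.06   -0.06   -0.06    0.90   -0.03   -0.04]
  [ -0.08   -0.04   -0.05   -0.07   -0.03    0.89   -0.06]
  [ -0.08   -0.03   -0.01   -0.11   -0.07   -0.09    0.94]
Leontief inverse L = M⁻¹:
  [  1.0723    0.1287    0.0783    0.1717    0.1303    0.1283    0.0934]
  [  0.0769    1.1465    0.0597    0.0686    0.1076    0.1080    0.0951]
  [  0.1170    0.1818    1.1561    0.1927    0.1933    0.1677    0.0757]
  [  0.0684    0.1644    0.0920    1.1567    0.1568    0.1339    0.1174]
  [  0.1105    0.1166    0.0983    0.1203    1.1604    0.0831    0.0790]
  [  0.1238    0.0960    0.0884    0.1363    0.0876    1.1729    0.1033]
  [  0.1230    0.0866    0.0474    0.1762    0.1297    0.1503    1.1051]
Total output x = L · d:
  x_0 = 1.0723·100 + 0.1287·34 + 0.0783·34 + 0.1717·10 + 0.1303·78 + 0.1283·19 + 0.0934·30 = 131.3863
  x_1 = 0.0769·100 + 1.1465·34 + 0.0597·34 + 0.0686·10 + 0.1076·78 + 0.1080·19 + 0.0951·30 = 62.6816
  x_2 = 0.1170·100 + 0.1818·34 + 1.1561·34 + 0.1927·10 + 0.1933·78 + 0.1677·19 + 0.0757·30 = 79.6503
  x_3 = 0.0684·100 + 0.1644·34 + 0.0920·34 + 1.1567·10 + 0.1568·78 + 0.1339·19 + 0.1174·30 = 45.4165
  x_4 = 0.1105·100 + 0.1166·34 + 0.0983·34 + 0.1203·10 + 1.1604·78 + 0.0831·19 + 0.0790·30 = 114.0210
  x_5 = 0.1238·100 + 0.0960·34 + 0.0884·34 + 0.1363·10 + 0.0876·78 + 1.1729·19 + 0.1033·30 = 52.2309
  x_6 = 0.1230·100 + 0.0866·34 + 0.0474·34 + 0.1762·10 + 0.1297·78 + 0.1503·19 + 1.1051·30 = 64.7510
Δx_0 = L[0,0] · Δd_0 = 1.0723 · 18 = 19.3015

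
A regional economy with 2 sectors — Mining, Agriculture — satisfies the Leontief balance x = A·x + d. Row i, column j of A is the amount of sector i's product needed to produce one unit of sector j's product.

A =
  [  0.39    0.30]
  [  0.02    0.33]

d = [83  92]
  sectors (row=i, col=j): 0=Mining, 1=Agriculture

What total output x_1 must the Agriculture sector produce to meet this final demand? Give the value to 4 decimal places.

143.4815

Form M = I − A:
  [  0.61   -0.30]
  [ -0.02    0.67]
Leontief inverse L = M⁻¹:
  [  1.6638    0.7450]
  [  0.0497    1.5148]
Total output x = L · d:
  x_0 = 1.6638·83 + 0.7450·92 = 206.6302
  x_1 = 0.0497·83 + 1.5148·92 = 143.4815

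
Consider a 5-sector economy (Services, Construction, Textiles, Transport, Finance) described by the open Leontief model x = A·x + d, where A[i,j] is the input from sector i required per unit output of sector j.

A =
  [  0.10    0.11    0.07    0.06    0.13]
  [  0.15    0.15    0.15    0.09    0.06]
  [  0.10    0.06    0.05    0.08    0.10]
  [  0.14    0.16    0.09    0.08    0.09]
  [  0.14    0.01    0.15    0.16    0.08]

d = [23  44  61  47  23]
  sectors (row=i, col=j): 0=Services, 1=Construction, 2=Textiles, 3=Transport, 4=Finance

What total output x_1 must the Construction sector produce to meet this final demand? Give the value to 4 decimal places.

Form M = I − A:
  [  0.90   -0.11   -0.07   -0.06   -0.13]
  [ -0.15    0.85   -0.15   -0.09   -0.06]
  [ -0.10   -0.06    0.95   -0.08   -0.10]
  [ -0.14   -0.16   -0.09    0.92   -0.09]
  [ -0.14   -0.01   -0.15   -0.16    0.92]
Leontief inverse L = M⁻¹:
  [  1.2215    0.2014    0.1708    0.1523    0.2192]
  [  0.3001    1.2736    0.2694    0.1979    0.1741]
  [  0.2000    0.1370    1.1314    0.1553    0.1754]
  [  0.2842    0.2768    0.2080    1.1849    0.1967]
  [  0.2712    0.1150    0.2496    0.2567    1.1850]
Total output x = L · d:
  x_0 = 1.2215·23 + 0.2014·44 + 0.1708·61 + 0.1523·47 + 0.2192·23 = 59.5773
  x_1 = 0.3001·23 + 1.2736·44 + 0.2694·61 + 0.1979·47 + 0.1741·23 = 92.6815
  x_2 = 0.2000·23 + 0.1370·44 + 1.1314·61 + 0.1553·47 + 0.1754·23 = 90.9807
  x_3 = 0.2842·23 + 0.2768·44 + 0.2080·61 + 1.1849·47 + 0.1967·23 = 91.6127
  x_4 = 0.2712·23 + 0.1150·44 + 0.2496·61 + 0.2567·47 + 1.1850·23 = 65.8400

92.6815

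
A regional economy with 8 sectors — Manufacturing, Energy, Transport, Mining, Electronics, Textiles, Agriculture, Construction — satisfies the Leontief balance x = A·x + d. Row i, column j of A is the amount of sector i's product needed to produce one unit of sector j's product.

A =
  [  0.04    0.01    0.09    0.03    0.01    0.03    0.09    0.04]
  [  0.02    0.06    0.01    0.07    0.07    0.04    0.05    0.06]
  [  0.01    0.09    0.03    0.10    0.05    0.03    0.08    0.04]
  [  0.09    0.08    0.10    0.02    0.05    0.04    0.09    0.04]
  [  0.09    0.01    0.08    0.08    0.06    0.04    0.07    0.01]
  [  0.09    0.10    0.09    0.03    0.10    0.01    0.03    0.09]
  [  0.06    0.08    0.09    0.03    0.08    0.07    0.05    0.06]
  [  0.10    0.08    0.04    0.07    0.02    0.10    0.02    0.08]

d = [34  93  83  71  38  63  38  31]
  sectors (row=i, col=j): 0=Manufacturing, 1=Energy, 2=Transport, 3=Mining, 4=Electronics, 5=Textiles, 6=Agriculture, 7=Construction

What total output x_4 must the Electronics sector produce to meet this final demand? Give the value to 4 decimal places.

Form M = I − A:
  [  0.96   -0.01   -0.09   -0.03   -0.01   -0.03   -0.09   -0.04]
  [ -0.02    0.94   -0.01   -0.07   -0.07   -0.04   -0.05   -0.06]
  [ -0.01   -0.09    0.97   -0.10   -0.05   -0.03   -0.08   -0.04]
  [ -0.09   -0.08   -0.10    0.98   -0.05   -0.04   -0.09   -0.04]
  [ -0.09   -0.01   -0.08   -0.08    0.94   -0.04   -0.07   -0.01]
  [ -0.09   -0.10   -0.09   -0.03   -0.10    0.99   -0.03   -0.09]
  [ -0.06   -0.08   -0.09   -0.03   -0.08   -0.07    0.95   -0.06]
  [ -0.10   -0.08   -0.04   -0.07   -0.02   -0.10   -0.02    0.92]
Leontief inverse L = M⁻¹:
  [  1.0757    0.0536    0.1312    0.0648    0.0447    0.0597    0.1286    0.0735]
  [  0.0666    1.1041    0.0570    0.1076    0.1094    0.0734    0.0918    0.0964]
  [  0.0594    0.1423    1.0820    0.1420    0.0962    0.0672    0.1286    0.0811]
  [  0.1403    0.1375    0.1580    1.0720    0.1002    0.0812    0.1472    0.0872]
  [  0.1372    0.0592    0.1372    0.1220    1.1029    0.0738    0.1238    0.0484]
  [  0.1458    0.1564    0.1484    0.0878    0.1486    1.0551    0.0900    0.1375]
  [  0.1158    0.1395    0.1494    0.0847    0.1325    0.1117    1.1071    0.1089]
  [  0.1573    0.1398    0.1006    0.1182    0.0692    0.1407    0.0753    1.1319]
Total output x = L · d:
  x_0 = 1.0757·34 + 0.0536·93 + 0.1312·83 + 0.0648·71 + 0.0447·38 + 0.0597·63 + 0.1286·38 + 0.0735·31 = 69.6756
  x_1 = 0.0666·34 + 1.1041·93 + 0.0570·83 + 0.1076·71 + 0.1094·38 + 0.0734·63 + 0.0918·38 + 0.0964·31 = 132.5705
  x_2 = 0.0594·34 + 0.1423·93 + 1.0820·83 + 0.1420·71 + 0.0962·38 + 0.0672·63 + 0.1286·38 + 0.0811·31 = 130.4360
  x_3 = 0.1403·34 + 0.1375·93 + 0.1580·83 + 1.0720·71 + 0.1002·38 + 0.0812·63 + 0.1472·38 + 0.0872·31 = 124.0018
  x_4 = 0.1372·34 + 0.0592·93 + 0.1372·83 + 0.1220·71 + 1.1029·38 + 0.0738·63 + 0.1238·38 + 0.0484·31 = 82.9901
  x_5 = 0.1458·34 + 0.1564·93 + 0.1484·83 + 0.0878·71 + 0.1486·38 + 1.0551·63 + 0.0900·38 + 0.1375·31 = 117.8585
  x_6 = 0.1158·34 + 0.1395·93 + 0.1494·83 + 0.0847·71 + 0.1325·38 + 0.1117·63 + 1.1071·38 + 0.1089·31 = 92.8494
  x_7 = 0.1573·34 + 0.1398·93 + 0.1006·83 + 0.1182·71 + 0.0692·38 + 0.1407·63 + 0.0753·38 + 1.1319·31 = 84.5363

82.9901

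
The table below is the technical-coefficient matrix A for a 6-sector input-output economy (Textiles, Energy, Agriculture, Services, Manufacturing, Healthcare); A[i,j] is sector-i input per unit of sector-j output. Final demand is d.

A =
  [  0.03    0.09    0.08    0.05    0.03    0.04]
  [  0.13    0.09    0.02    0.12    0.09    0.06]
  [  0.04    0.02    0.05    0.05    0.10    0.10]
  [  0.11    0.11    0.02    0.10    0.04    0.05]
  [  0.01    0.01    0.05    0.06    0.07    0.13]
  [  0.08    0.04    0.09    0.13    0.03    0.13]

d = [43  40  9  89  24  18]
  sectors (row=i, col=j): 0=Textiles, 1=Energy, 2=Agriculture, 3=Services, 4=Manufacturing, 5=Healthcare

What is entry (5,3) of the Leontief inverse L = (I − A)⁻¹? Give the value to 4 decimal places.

L[5,3] = 0.2068

Form M = I − A:
  [  0.97   -0.09   -0.08   -0.05   -0.03   -0.04]
  [ -0.13    0.91   -0.02   -0.12   -0.09   -0.06]
  [ -0.04   -0.02    0.95   -0.05   -0.10   -0.10]
  [ -0.11   -0.11   -0.02    0.90   -0.04   -0.05]
  [ -0.01   -0.01   -0.05   -0.06    0.93   -0.13]
  [ -0.08   -0.04   -0.09   -0.13   -0.03    0.87]
Leontief inverse L = M⁻¹:
  [  1.0709    0.1247    0.1064    0.0987    0.0651    0.0855]
  [  0.1907    1.1498    0.0636    0.1949    0.1367    0.1270]
  [  0.0778    0.0524    1.0844    0.1033    0.1337    0.1578]
  [  0.1660    0.1640    0.0561    1.1658    0.0808    0.1045]
  [  0.0483    0.0405    0.0828    0.1128    1.1005    0.1855]
  [  0.1418    0.0957    0.1361    0.2068    0.0761    1.2014]
Total output x = L · d:
  x_0 = 1.0709·43 + 0.1247·40 + 0.1064·9 + 0.0987·89 + 0.0651·24 + 0.0855·18 = 63.8790
  x_1 = 0.1907·43 + 1.1498·40 + 0.0636·9 + 0.1949·89 + 0.1367·24 + 0.1270·18 = 77.6787
  x_2 = 0.0778·43 + 0.0524·40 + 1.0844·9 + 0.1033·89 + 0.1337·24 + 0.1578·18 = 30.4436
  x_3 = 0.1660·43 + 0.1640·40 + 0.0561·9 + 1.1658·89 + 0.0808·24 + 0.1045·18 = 121.7775
  x_4 = 0.0483·43 + 0.0405·40 + 0.0828·9 + 0.1128·89 + 1.1005·24 + 0.1855·18 = 44.2314
  x_5 = 0.1418·43 + 0.0957·40 + 0.1361·9 + 0.2068·89 + 0.0761·24 + 1.2014·18 = 53.0062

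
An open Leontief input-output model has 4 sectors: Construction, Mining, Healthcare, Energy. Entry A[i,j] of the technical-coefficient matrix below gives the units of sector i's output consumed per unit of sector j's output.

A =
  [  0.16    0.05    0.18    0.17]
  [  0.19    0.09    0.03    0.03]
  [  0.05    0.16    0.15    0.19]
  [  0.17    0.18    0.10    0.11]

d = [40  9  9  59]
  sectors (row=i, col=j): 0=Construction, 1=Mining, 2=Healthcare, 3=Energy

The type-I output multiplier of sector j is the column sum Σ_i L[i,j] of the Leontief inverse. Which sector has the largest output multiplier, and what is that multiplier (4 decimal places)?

Form M = I − A:
  [  0.84   -0.05   -0.18   -0.17]
  [ -0.19    0.91   -0.03   -0.03]
  [ -0.05   -0.16    0.85   -0.19]
  [ -0.17   -0.18   -0.10    0.89]
Leontief inverse L = M⁻¹:
  [  1.3202    0.1946    0.3251    0.3281]
  [  0.2935    1.1594    0.1172    0.1202]
  [  0.2078    0.2979    1.2687    0.3206]
  [  0.3349    0.3051    0.2283    1.2466]
Total output x = L · d:
  x_0 = 1.3202·40 + 0.1946·9 + 0.3251·9 + 0.3281·59 = 76.8469
  x_1 = 0.2935·40 + 1.1594·9 + 0.1172·9 + 0.1202·59 = 30.3220
  x_2 = 0.2078·40 + 0.2979·9 + 1.2687·9 + 0.3206·59 = 41.3244
  x_3 = 0.3349·40 + 0.3051·9 + 0.2283·9 + 1.2466·59 = 91.7465
Output multipliers (column sums of L):
  Construction: 2.1565
  Mining: 1.9570
  Healthcare: 1.9393
  Energy: 2.0155

Construction (2.1565)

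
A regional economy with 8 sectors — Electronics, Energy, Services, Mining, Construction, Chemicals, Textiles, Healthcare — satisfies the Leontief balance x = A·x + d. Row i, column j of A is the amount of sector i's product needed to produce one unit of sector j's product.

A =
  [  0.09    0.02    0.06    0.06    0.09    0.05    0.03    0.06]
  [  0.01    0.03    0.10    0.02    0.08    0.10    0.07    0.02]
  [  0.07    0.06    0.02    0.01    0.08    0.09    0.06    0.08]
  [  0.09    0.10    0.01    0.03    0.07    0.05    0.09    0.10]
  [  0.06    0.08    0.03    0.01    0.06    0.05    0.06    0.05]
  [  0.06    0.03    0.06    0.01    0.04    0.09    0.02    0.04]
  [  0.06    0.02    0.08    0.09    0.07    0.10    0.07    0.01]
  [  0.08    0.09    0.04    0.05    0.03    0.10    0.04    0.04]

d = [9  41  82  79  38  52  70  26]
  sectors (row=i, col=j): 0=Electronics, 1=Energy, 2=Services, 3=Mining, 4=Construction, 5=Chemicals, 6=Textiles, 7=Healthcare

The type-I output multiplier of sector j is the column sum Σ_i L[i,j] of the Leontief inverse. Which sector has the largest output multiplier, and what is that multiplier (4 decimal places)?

Chemicals (2.1410)

Form M = I − A:
  [  0.91   -0.02   -0.06   -0.06   -0.09   -0.05   -0.03   -0.06]
  [ -0.01    0.97   -0.10   -0.02   -0.08   -0.10   -0.07   -0.02]
  [ -0.07   -0.06    0.98   -0.01   -0.08   -0.09   -0.06   -0.08]
  [ -0.09   -0.10   -0.01    0.97   -0.07   -0.05   -0.09   -0.10]
  [ -0.06   -0.08   -0.03   -0.01    0.94   -0.05   -0.06   -0.05]
  [ -0.06   -0.03   -0.06   -0.01   -0.04    0.91   -0.02   -0.04]
  [ -0.06   -0.02   -0.08   -0.09   -0.07   -0.10    0.93   -0.01]
  [ -0.08   -0.09   -0.04   -0.05   -0.03   -0.10   -0.04    0.96]
Leontief inverse L = M⁻¹:
  [  1.1467    0.0653    0.0992    0.0880    0.1439    0.1121    0.0730    0.1034]
  [  0.0579    1.0682    0.1381    0.0431    0.1283    0.1619    0.1095    0.0564]
  [  0.1229    0.1011    1.0653    0.0390    0.1319    0.1566    0.1010    0.1171]
  [  0.1512    0.1482    0.0645    1.0671    0.1325    0.1281    0.1409    0.1428]
  [  0.1037    0.1142    0.0701    0.0352    1.1065    0.1075    0.0971    0.0815]
  [  0.1003    0.0600    0.0916    0.0291    0.0791    1.1391    0.0491    0.0703]
  [  0.1204    0.0667    0.1233    0.1199    0.1289    0.1690    1.1181    0.0571]
  [  0.1327    0.1301    0.0858    0.0777    0.0846    0.1668    0.0826    1.0801]
Total output x = L · d:
  x_0 = 1.1467·9 + 0.0653·41 + 0.0992·82 + 0.0880·79 + 0.1439·38 + 0.1121·52 + 0.0730·70 + 0.1034·26 = 47.1802
  x_1 = 0.0579·9 + 1.0682·41 + 0.1381·82 + 0.0431·79 + 0.1283·38 + 0.1619·52 + 0.1095·70 + 0.0564·26 = 81.4688
  x_2 = 0.1229·9 + 0.1011·41 + 1.0653·82 + 0.0390·79 + 0.1319·38 + 0.1566·52 + 0.1010·70 + 0.1171·26 = 118.9567
  x_3 = 0.1512·9 + 0.1482·41 + 0.0645·82 + 1.0671·79 + 0.1325·38 + 0.1281·52 + 0.1409·70 + 0.1428·26 = 122.2954
  x_4 = 0.1037·9 + 0.1142·41 + 0.0701·82 + 0.0352·79 + 1.1065·38 + 0.1075·52 + 0.0971·70 + 0.0815·26 = 70.6989
  x_5 = 0.1003·9 + 0.0600·41 + 0.0916·82 + 0.0291·79 + 0.0791·38 + 1.1391·52 + 0.0491·70 + 0.0703·26 = 80.6794
  x_6 = 0.1204·9 + 0.0667·41 + 0.1233·82 + 0.1199·79 + 0.1289·38 + 0.1690·52 + 1.1181·70 + 0.0571·26 = 116.8331
  x_7 = 0.1327·9 + 0.1301·41 + 0.0858·82 + 0.0777·79 + 0.0846·38 + 0.1668·52 + 0.0826·70 + 1.0801·26 = 65.4603
Output multipliers (column sums of L):
  Electronics: 1.9359
  Energy: 1.7538
  Services: 1.7379
  Mining: 1.4992
  Construction: 1.9355
  Chemicals: 2.1410
  Textiles: 1.7713
  Healthcare: 1.7087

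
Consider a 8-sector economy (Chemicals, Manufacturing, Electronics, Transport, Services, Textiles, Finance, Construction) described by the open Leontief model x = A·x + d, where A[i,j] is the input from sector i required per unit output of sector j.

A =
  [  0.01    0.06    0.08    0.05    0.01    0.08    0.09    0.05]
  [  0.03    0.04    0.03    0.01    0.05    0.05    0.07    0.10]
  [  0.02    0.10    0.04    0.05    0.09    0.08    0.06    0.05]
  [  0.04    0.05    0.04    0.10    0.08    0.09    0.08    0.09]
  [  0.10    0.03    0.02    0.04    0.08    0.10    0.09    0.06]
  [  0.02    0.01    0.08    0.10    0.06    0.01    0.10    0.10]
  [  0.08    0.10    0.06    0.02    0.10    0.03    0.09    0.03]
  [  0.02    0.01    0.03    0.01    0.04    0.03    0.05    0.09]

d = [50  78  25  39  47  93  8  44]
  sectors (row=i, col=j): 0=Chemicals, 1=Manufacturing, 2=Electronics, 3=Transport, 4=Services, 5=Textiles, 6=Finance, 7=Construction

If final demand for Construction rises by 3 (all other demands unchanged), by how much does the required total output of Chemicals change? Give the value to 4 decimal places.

Form M = I − A:
  [  0.99   -0.06   -0.08   -0.05   -0.01   -0.08   -0.09   -0.05]
  [ -0.03    0.96   -0.03   -0.01   -0.05   -0.05   -0.07   -0.10]
  [ -0.02   -0.10    0.96   -0.05   -0.09   -0.08   -0.06   -0.05]
  [ -0.04   -0.05   -0.04    0.90   -0.08   -0.09   -0.08   -0.09]
  [ -0.10   -0.03   -0.02   -0.04    0.92   -0.10   -0.09   -0.06]
  [ -0.02   -0.01   -0.08   -0.10   -0.06    0.99   -0.10   -0.10]
  [ -0.08   -0.10   -0.06   -0.02   -0.10   -0.03    0.91   -0.03]
  [ -0.02   -0.01   -0.03   -0.01   -0.04   -0.03   -0.05    0.91]
Leontief inverse L = M⁻¹:
  [  1.0425    0.1022    0.1179    0.0865    0.0650    0.1212    0.1519    0.1062]
  [  0.0592    1.0717    0.0612    0.0365    0.0933    0.0848    0.1222    0.1475]
  [  0.0605    0.1420    1.0807    0.0903    0.1498    0.1302    0.1316    0.1158]
  [  0.0860    0.0996    0.0892    1.1506    0.1498    0.1489    0.1635    0.1660]
  [  0.1416    0.0765    0.0687    0.0853    1.1405    0.1527    0.1684    0.1259]
  [  0.0604    0.0575    0.1193    0.1396    0.1221    1.0625    0.1682    0.1604]
  [  0.1230    0.1497    0.1035    0.0578    0.1609    0.0855    1.1649    0.0930]
  [  0.0415    0.0333    0.0525    0.0295    0.0720    0.0560    0.0878    1.1244]
Total output x = L · d:
  x_0 = 1.0425·50 + 0.1022·78 + 0.1179·25 + 0.0865·39 + 0.0650·47 + 0.1212·93 + 0.1519·8 + 0.1062·44 = 86.6272
  x_1 = 0.0592·50 + 1.0717·78 + 0.0612·25 + 0.0365·39 + 0.0933·47 + 0.0848·93 + 0.1222·8 + 0.1475·44 = 109.2390
  x_2 = 0.0605·50 + 0.1420·78 + 1.0807·25 + 0.0903·39 + 0.1498·47 + 0.1302·93 + 0.1316·8 + 0.1158·44 = 69.9413
  x_3 = 0.0860·50 + 0.0996·78 + 0.0892·25 + 1.1506·39 + 0.1498·47 + 0.1489·93 + 0.1635·8 + 0.1660·44 = 88.6743
  x_4 = 0.1416·50 + 0.0765·78 + 0.0687·25 + 0.0853·39 + 1.1405·47 + 0.1527·93 + 0.1684·8 + 0.1259·44 = 92.7958
  x_5 = 0.0604·50 + 0.0575·78 + 0.1193·25 + 0.1396·39 + 0.1221·47 + 1.0625·93 + 0.1682·8 + 0.1604·44 = 128.8933
  x_6 = 0.1230·50 + 0.1497·78 + 0.1035·25 + 0.0578·39 + 0.1609·47 + 0.0855·93 + 1.1649·8 + 0.0930·44 = 51.5905
  x_7 = 0.0415·50 + 0.0333·78 + 0.0525·25 + 0.0295·39 + 0.0720·47 + 0.0560·93 + 0.0878·8 + 1.1244·44 = 65.8990
Δx_0 = L[0,7] · Δd_7 = 0.1062 · 3 = 0.3185

0.3185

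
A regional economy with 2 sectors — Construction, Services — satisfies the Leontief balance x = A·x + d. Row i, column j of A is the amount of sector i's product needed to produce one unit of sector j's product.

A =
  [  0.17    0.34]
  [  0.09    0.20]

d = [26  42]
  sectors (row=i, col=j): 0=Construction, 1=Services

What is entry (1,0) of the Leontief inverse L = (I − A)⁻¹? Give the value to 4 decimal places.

L[1,0] = 0.1421

Form M = I − A:
  [  0.83   -0.34]
  [ -0.09    0.80]
Leontief inverse L = M⁻¹:
  [  1.2630    0.5368]
  [  0.1421    1.3104]
Total output x = L · d:
  x_0 = 1.2630·26 + 0.5368·42 = 55.3836
  x_1 = 0.1421·26 + 1.3104·42 = 58.7307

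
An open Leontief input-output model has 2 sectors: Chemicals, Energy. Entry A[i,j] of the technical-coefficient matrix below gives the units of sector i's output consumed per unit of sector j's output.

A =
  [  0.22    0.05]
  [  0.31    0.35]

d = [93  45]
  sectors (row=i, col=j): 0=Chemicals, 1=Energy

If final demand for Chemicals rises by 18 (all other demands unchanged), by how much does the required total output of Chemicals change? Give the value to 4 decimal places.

Form M = I − A:
  [  0.78   -0.05]
  [ -0.31    0.65]
Leontief inverse L = M⁻¹:
  [  1.3225    0.1017]
  [  0.6307    1.5870]
Total output x = L · d:
  x_0 = 1.3225·93 + 0.1017·45 = 127.5687
  x_1 = 0.6307·93 + 1.5870·45 = 130.0712
Δx_0 = L[0,0] · Δd_0 = 1.3225 · 18 = 23.8047

23.8047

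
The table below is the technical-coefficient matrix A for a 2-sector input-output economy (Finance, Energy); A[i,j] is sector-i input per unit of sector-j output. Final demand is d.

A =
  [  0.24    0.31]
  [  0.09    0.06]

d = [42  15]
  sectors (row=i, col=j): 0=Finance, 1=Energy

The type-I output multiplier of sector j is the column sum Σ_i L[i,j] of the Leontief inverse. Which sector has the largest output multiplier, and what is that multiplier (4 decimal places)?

Energy (1.5586)

Form M = I − A:
  [  0.76   -0.31]
  [ -0.09    0.94]
Leontief inverse L = M⁻¹:
  [  1.3693    0.4516]
  [  0.1311    1.1071]
Total output x = L · d:
  x_0 = 1.3693·42 + 0.4516·15 = 64.2826
  x_1 = 0.1311·42 + 1.1071·15 = 22.1122
Output multipliers (column sums of L):
  Finance: 1.5004
  Energy: 1.5586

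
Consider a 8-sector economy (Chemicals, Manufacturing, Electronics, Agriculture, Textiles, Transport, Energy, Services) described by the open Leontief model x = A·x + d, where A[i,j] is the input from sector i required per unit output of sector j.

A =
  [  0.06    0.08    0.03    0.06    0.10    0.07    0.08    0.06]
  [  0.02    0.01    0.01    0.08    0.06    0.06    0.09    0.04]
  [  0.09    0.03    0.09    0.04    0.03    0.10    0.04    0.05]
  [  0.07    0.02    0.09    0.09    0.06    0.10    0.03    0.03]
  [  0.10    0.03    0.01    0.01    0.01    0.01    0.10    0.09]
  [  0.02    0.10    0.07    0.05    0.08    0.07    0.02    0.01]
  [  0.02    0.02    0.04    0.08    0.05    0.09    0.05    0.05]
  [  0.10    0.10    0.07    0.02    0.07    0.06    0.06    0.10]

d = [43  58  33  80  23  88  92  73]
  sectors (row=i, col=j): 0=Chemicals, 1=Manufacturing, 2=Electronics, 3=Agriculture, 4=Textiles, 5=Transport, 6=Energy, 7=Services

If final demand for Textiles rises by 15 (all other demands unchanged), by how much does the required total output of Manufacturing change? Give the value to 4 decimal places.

1.4691

Form M = I − A:
  [  0.94   -0.08   -0.03   -0.06   -0.10   -0.07   -0.08   -0.06]
  [ -0.02    0.99   -0.01   -0.08   -0.06   -0.06   -0.09   -0.04]
  [ -0.09   -0.03    0.91   -0.04   -0.03   -0.10   -0.04   -0.05]
  [ -0.07   -0.02   -0.09    0.91   -0.06   -0.10   -0.03   -0.03]
  [ -0.10   -0.03   -0.01   -0.01    0.99   -0.01   -0.10   -0.09]
  [ -0.02   -0.10   -0.07   -0.05   -0.08    0.93   -0.02   -0.01]
  [ -0.02   -0.02   -0.04   -0.08   -0.05   -0.09    0.95   -0.05]
  [ -0.10   -0.10   -0.07   -0.02   -0.07   -0.06   -0.06    0.90]
Leontief inverse L = M⁻¹:
  [  1.1166    0.1273    0.0762    0.1120    0.1555    0.1349    0.1392    0.1128]
  [  0.0586    1.0425    0.0456    0.1173    0.0979    0.1073    0.1266    0.0747]
  [  0.1411    0.0778    1.1374    0.0858    0.0828    0.1626    0.0879    0.0939]
  [  0.1247    0.0665    0.1405    1.1380    0.1124    0.1648    0.0786    0.0744]
  [  0.1391    0.0672    0.0422    0.0470    1.0534    0.0578    0.1417    0.1300]
  [  0.0627    0.1330    0.1064    0.0901    0.1202    1.1203    0.0644    0.0470]
  [  0.0630    0.0578    0.0809    0.1192    0.0921    0.1419    1.0887    0.0865]
  [  0.1635    0.1555    0.1209    0.0750    0.1332    0.1319    0.1260    1.1599]
Total output x = L · d:
  x_0 = 1.1166·43 + 0.1273·58 + 0.0762·33 + 0.1120·80 + 0.1555·23 + 0.1349·88 + 0.1392·92 + 0.1128·73 = 103.3613
  x_1 = 0.0586·43 + 1.0425·58 + 0.0456·33 + 0.1173·80 + 0.0979·23 + 0.1073·88 + 0.1266·92 + 0.0747·73 = 102.6709
  x_2 = 0.1411·43 + 0.0778·58 + 1.1374·33 + 0.0858·80 + 0.0828·23 + 0.1626·88 + 0.0879·92 + 0.0939·73 = 86.1331
  x_3 = 0.1247·43 + 0.0665·58 + 0.1405·33 + 1.1380·80 + 0.1124·23 + 0.1648·88 + 0.0786·92 + 0.0744·73 = 134.6445
  x_4 = 0.1391·43 + 0.0672·58 + 0.0422·33 + 0.0470·80 + 1.0534·23 + 0.0578·88 + 0.1417·92 + 0.1300·73 = 66.8752
  x_5 = 0.0627·43 + 0.1330·58 + 0.1064·33 + 0.0901·80 + 0.1202·23 + 1.1203·88 + 0.0644·92 + 0.0470·73 = 131.8311
  x_6 = 0.0630·43 + 0.0578·58 + 0.0809·33 + 0.1192·80 + 0.0921·23 + 0.1419·88 + 1.0887·92 + 0.0865·73 = 139.3630
  x_7 = 0.1635·43 + 0.1555·58 + 0.1209·33 + 0.0750·80 + 0.1332·23 + 0.1319·88 + 0.1260·92 + 1.1599·73 = 136.9759
Δx_1 = L[1,4] · Δd_4 = 0.0979 · 15 = 1.4691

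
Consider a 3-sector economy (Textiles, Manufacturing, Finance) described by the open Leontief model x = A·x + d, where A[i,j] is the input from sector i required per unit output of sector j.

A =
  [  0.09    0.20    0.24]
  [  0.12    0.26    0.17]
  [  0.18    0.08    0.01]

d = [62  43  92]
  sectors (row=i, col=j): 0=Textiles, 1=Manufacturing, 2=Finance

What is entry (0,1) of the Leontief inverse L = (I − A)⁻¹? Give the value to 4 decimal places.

Form M = I − A:
  [  0.91   -0.20   -0.24]
  [ -0.12    0.74   -0.17]
  [ -0.18   -0.08    0.99]
Leontief inverse L = M⁻¹:
  [  1.2184    0.3680    0.3586]
  [  0.2532    1.4534    0.3109]
  [  0.2420    0.1844    1.1004]
Total output x = L · d:
  x_0 = 1.2184·62 + 0.3680·43 + 0.3586·92 = 124.3519
  x_1 = 0.2532·62 + 1.4534·43 + 0.3109·92 = 106.7986
  x_2 = 0.2420·62 + 0.1844·43 + 1.1004·92 = 124.1689

L[0,1] = 0.3680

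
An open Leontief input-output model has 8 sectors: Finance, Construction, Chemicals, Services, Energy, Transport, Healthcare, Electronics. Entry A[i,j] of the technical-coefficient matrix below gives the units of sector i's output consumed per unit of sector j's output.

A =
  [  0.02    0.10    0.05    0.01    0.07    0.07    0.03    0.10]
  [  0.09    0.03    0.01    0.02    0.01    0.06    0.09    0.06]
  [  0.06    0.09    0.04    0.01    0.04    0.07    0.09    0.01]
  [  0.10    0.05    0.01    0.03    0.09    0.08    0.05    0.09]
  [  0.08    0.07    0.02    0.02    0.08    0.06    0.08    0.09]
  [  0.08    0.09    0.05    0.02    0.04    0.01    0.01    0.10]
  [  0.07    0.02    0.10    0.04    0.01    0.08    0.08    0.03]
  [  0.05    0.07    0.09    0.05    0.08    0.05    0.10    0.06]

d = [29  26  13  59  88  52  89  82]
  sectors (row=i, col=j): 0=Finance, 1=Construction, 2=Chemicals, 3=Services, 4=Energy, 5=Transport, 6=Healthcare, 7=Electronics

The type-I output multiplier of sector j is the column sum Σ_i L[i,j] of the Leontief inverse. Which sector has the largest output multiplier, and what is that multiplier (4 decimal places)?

Form M = I − A:
  [  0.98   -0.10   -0.05   -0.01   -0.07   -0.07   -0.03   -0.10]
  [ -0.09    0.97   -0.01   -0.02   -0.01   -0.06   -0.09   -0.06]
  [ -0.06   -0.09    0.96   -0.01   -0.04   -0.07   -0.09   -0.01]
  [ -0.10   -0.05   -0.01    0.97   -0.09   -0.08   -0.05   -0.09]
  [ -0.08   -0.07   -0.02   -0.02    0.92   -0.06   -0.08   -0.09]
  [ -0.08   -0.09   -0.05   -0.02   -0.04    0.99   -0.01   -0.10]
  [ -0.07   -0.02   -0.10   -0.04   -0.01   -0.08    0.92   -0.03]
  [ -0.05   -0.07   -0.09   -0.05   -0.08   -0.05   -0.10    0.94]
Leontief inverse L = M⁻¹:
  [  1.0756    0.1524    0.0898    0.0314    0.1098    0.1157    0.0880    0.1538]
  [  0.1318    1.0736    0.0482    0.0378    0.0424    0.0994    0.1323    0.1055]
  [  0.1087    0.1349    1.0760    0.0274    0.0706    0.1124    0.1371    0.0573]
  [  0.1592    0.1118    0.0563    1.0536    0.1394    0.1324    0.1095    0.1565]
  [  0.1395    0.1286    0.0675    0.0440    1.1259    0.1134    0.1418    0.1524]
  [  0.1263    0.1383    0.0854    0.0386    0.0780    1.0538    0.0625    0.1484]
  [  0.1198    0.0722    0.1400    0.0583    0.0462    0.1254    1.1287    0.0782]
  [  0.1172    0.1329    0.1396    0.0752    0.1281    0.1104    0.1689    1.1229]
Total output x = L · d:
  x_0 = 1.0756·29 + 0.1524·26 + 0.0898·13 + 0.0314·59 + 0.1098·88 + 0.1157·52 + 0.0880·89 + 0.1538·82 = 74.2964
  x_1 = 0.1318·29 + 1.0736·26 + 0.0482·13 + 0.0378·59 + 0.0424·88 + 0.0994·52 + 0.1323·89 + 0.1055·82 = 63.9311
  x_2 = 0.1087·29 + 0.1349·26 + 1.0760·13 + 0.0274·59 + 0.0706·88 + 0.1124·52 + 0.1371·89 + 0.0573·82 = 51.2212
  x_3 = 0.1592·29 + 0.1118·26 + 0.0563·13 + 1.0536·59 + 0.1394·88 + 0.1324·52 + 0.1095·89 + 0.1565·82 = 112.1462
  x_4 = 0.1395·29 + 0.1286·26 + 0.0675·13 + 0.0440·59 + 1.1259·88 + 0.1134·52 + 0.1418·89 + 0.1524·82 = 140.9611
  x_5 = 0.1263·29 + 0.1383·26 + 0.0854·13 + 0.0386·59 + 0.0780·88 + 1.0538·52 + 0.0625·89 + 0.1484·82 = 90.0436
  x_6 = 0.1198·29 + 0.0722·26 + 0.1400·13 + 0.0583·59 + 0.0462·88 + 0.1254·52 + 1.1287·89 + 0.0782·82 = 128.0622
  x_7 = 0.1172·29 + 0.1329·26 + 0.1396·13 + 0.0752·59 + 0.1281·88 + 0.1104·52 + 0.1689·89 + 1.1229·82 = 137.2261
Output multipliers (column sums of L):
  Finance: 1.9782
  Construction: 1.9449
  Chemicals: 1.7027
  Services: 1.3663
  Energy: 1.7404
  Transport: 1.8630
  Healthcare: 1.9688
  Electronics: 1.9750

Finance (1.9782)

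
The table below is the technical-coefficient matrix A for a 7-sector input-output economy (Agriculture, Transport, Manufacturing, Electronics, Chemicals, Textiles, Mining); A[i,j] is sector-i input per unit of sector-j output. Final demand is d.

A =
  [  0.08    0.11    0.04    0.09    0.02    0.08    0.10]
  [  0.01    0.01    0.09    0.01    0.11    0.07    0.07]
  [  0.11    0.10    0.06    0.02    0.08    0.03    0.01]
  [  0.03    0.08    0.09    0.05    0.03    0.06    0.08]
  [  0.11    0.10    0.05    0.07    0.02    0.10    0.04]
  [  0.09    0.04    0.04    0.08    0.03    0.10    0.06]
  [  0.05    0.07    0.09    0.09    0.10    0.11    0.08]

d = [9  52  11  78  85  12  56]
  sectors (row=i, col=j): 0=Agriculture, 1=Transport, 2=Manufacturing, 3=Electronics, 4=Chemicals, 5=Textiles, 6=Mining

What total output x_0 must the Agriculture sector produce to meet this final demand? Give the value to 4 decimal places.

49.6715

Form M = I − A:
  [  0.92   -0.11   -0.04   -0.09   -0.02   -0.08   -0.10]
  [ -0.01    0.99   -0.09   -0.01   -0.11   -0.07   -0.07]
  [ -0.11   -0.10    0.94   -0.02   -0.08   -0.03   -0.01]
  [ -0.03   -0.08   -0.09    0.95   -0.03   -0.06   -0.08]
  [ -0.11   -0.10   -0.05   -0.07    0.98   -0.10   -0.04]
  [ -0.09   -0.04   -0.04   -0.08   -0.03    0.90   -0.06]
  [ -0.05   -0.07   -0.09   -0.09   -0.10   -0.11    0.92]
Leontief inverse L = M⁻¹:
  [  1.1399    0.1750    0.1059    0.1466    0.0777    0.1570    0.1647]
  [  0.0651    1.0627    0.1331    0.0520    0.1480    0.1261    0.1086]
  [  0.1624    0.1549    1.1073    0.0622    0.1216    0.0881    0.0579]
  [  0.0820    0.1335    0.1423    1.0927    0.0783    0.1195    0.1268]
  [  0.1687    0.1616    0.1082    0.1226    1.0700    0.1705    0.1001]
  [  0.1455    0.0987    0.0927    0.1312    0.0730    1.1657    0.1149]
  [  0.1265    0.1480    0.1610    0.1539    0.1601    0.1963    1.1469]
Total output x = L · d:
  x_0 = 1.1399·9 + 0.1750·52 + 0.1059·11 + 0.1466·78 + 0.0777·85 + 0.1570·12 + 0.1647·56 = 49.6715
  x_1 = 0.0651·9 + 1.0627·52 + 0.1331·11 + 0.0520·78 + 0.1480·85 + 0.1261·12 + 0.1086·56 = 81.5352
  x_2 = 0.1624·9 + 0.1549·52 + 1.1073·11 + 0.0622·78 + 0.1216·85 + 0.0881·12 + 0.0579·56 = 41.1822
  x_3 = 0.0820·9 + 0.1335·52 + 0.1423·11 + 1.0927·78 + 0.0783·85 + 0.1195·12 + 0.1268·56 = 109.6647
  x_4 = 0.1687·9 + 0.1616·52 + 0.1082·11 + 0.1226·78 + 1.0700·85 + 0.1705·12 + 0.1001·56 = 119.2837
  x_5 = 0.1455·9 + 0.0987·52 + 0.0927·11 + 0.1312·78 + 0.0730·85 + 1.1657·12 + 0.1149·56 = 44.3317
  x_6 = 0.1265·9 + 0.1480·52 + 0.1610·11 + 0.1539·78 + 0.1601·85 + 0.1963·12 + 1.1469·56 = 102.7958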